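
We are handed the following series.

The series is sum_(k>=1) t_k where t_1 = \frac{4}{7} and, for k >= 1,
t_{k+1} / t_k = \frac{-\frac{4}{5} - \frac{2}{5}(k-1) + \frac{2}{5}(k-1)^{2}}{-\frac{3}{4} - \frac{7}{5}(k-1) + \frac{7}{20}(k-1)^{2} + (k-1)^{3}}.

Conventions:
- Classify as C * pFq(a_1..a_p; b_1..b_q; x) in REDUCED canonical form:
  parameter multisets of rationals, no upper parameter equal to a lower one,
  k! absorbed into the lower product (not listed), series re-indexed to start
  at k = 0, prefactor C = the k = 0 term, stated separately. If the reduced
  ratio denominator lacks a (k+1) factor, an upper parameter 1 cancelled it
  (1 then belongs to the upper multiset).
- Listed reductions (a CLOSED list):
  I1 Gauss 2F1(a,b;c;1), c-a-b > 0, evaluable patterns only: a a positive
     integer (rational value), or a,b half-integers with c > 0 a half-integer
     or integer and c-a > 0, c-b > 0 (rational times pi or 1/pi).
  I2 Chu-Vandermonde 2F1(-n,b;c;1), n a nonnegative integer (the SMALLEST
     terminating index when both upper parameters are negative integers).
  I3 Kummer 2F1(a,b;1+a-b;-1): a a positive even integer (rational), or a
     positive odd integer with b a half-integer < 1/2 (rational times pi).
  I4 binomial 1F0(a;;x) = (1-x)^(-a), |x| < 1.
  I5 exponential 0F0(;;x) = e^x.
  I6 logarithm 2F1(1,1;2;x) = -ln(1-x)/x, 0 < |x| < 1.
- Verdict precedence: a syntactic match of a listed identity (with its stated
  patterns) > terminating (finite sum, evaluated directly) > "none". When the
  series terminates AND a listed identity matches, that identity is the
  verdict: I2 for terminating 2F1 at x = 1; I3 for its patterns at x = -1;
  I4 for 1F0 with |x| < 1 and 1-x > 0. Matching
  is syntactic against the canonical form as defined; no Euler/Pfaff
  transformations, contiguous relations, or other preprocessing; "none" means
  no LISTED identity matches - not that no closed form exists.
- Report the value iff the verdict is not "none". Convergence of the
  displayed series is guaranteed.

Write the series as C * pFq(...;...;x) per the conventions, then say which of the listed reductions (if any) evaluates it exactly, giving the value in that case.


Reduced: x = \frac{2}{5}, 2F2, upper = {-2, 1}, lower = {-\frac{5}{4}, \frac{3}{5}}, C = \frac{4}{7}. Verdict: terminating - the sum ends at index 2 because -2 is a negative integer; exact evaluation follows. Sum: \frac{188}{105}.

First insight: t_0 = \frac{4}{7} here, and factor the ratio over Q (prefactor 4/7): negated roots = parameters.
Term ratio: r(k) = \frac{2}{5} * (k-2) (k+1) / [(k-\frac{5}{4}) (k+\frac{3}{5}) (k+1)] - poly over poly, x = \frac{2}{5} from leading terms; C = \frac{4}{7} at k = 0.


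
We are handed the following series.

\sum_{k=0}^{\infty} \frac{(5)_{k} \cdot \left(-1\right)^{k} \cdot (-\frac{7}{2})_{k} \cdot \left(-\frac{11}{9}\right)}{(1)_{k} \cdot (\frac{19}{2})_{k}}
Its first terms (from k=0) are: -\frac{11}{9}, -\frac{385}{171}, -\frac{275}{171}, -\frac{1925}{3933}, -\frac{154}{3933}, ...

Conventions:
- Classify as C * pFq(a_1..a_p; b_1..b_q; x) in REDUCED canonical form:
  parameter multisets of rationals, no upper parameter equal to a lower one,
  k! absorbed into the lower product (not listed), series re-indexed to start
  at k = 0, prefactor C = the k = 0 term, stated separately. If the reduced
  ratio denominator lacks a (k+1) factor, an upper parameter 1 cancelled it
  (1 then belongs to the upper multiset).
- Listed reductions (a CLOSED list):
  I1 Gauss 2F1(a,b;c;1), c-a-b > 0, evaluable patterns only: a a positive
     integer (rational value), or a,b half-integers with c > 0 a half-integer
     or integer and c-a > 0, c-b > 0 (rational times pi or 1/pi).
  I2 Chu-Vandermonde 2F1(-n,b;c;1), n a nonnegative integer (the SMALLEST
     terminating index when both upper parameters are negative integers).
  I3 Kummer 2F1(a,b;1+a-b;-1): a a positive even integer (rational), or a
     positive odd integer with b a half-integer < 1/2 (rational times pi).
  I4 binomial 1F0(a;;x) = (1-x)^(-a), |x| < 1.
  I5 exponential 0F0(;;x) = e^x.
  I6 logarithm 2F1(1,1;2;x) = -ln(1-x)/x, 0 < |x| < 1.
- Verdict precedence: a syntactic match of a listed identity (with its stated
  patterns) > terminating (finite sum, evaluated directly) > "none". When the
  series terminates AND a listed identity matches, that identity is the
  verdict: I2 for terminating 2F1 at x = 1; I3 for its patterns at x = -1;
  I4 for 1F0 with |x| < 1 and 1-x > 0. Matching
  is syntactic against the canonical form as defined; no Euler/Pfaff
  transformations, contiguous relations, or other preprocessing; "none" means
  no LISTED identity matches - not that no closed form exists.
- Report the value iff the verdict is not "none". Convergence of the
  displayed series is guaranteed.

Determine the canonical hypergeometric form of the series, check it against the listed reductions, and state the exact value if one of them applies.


This is -\frac{11}{9} * 2F1(-\frac{7}{2}, 5; \frac{19}{2}; -1) in reduced canonical form. Verdict: the Kummer evaluation I3 fires (x = -1; c = \frac{19}{2} equals 1+a-b for upper {-\frac{7}{2}, 5}: listed pattern). Sum: \left(-\frac{935935}{524288}\right) \cdot \pi.

Key step: x = -1 and (1)_k (prefactor -11/9) is k! itself.
Ratio: r(k) = -1 * (k-\frac{7}{2}) (k+5) / [(k+\frac{19}{2}) (k+1)] - poly over poly, x = -1 from leading terms; C = -\frac{11}{9} at k = 0.


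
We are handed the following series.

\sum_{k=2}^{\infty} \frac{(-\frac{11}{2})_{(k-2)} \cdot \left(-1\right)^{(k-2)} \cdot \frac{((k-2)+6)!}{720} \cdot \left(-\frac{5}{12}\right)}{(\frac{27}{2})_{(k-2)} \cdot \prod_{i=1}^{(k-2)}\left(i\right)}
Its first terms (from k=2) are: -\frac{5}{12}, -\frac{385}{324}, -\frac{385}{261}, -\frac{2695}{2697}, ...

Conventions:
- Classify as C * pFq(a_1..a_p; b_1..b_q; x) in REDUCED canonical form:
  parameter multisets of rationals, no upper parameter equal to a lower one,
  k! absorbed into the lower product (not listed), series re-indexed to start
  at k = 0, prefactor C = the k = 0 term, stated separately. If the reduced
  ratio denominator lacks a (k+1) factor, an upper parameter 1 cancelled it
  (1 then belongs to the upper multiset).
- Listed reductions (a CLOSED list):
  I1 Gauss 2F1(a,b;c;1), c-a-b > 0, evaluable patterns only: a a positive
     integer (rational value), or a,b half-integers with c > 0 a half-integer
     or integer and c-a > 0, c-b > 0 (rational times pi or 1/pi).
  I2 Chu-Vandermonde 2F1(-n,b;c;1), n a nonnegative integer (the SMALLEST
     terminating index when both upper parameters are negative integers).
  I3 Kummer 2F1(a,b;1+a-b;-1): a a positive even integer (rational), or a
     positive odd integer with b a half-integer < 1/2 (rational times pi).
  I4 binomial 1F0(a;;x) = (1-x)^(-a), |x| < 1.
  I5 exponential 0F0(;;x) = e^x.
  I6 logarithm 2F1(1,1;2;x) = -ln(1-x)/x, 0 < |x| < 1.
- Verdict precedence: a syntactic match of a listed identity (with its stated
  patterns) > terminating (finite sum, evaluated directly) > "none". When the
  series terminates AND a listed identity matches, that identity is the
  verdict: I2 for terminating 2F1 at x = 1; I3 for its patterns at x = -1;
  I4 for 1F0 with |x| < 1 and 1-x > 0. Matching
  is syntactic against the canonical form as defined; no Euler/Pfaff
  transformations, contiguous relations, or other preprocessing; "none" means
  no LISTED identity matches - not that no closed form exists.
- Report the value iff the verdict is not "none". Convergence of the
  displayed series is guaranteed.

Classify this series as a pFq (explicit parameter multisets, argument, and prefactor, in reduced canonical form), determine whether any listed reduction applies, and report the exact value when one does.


Classification (C = -\frac{5}{12}): 2F1 with upper {-\frac{11}{2}, 7}, lower {\frac{27}{2}}, argument x = -1. Verdict: Kummer (I3) applies (x = -1; c = \frac{27}{2} equals 1+a-b for upper {-\frac{11}{2}, 7}: listed pattern). Value: \left(-\frac{4647768125}{3221225472}\right) \cdot \pi.

Structural cue: t_0 = -\frac{5}{12} here, and the product of the first k integers (C = -5/12, x = -1) is k!.
Adjacent-term ratio: r(k) = -1 * (k-\frac{11}{2}) (k+7) / [(k+\frac{27}{2}) (k+1)] - rational; roots negated = parameters, x = -1, C = -\frac{5}{12}.


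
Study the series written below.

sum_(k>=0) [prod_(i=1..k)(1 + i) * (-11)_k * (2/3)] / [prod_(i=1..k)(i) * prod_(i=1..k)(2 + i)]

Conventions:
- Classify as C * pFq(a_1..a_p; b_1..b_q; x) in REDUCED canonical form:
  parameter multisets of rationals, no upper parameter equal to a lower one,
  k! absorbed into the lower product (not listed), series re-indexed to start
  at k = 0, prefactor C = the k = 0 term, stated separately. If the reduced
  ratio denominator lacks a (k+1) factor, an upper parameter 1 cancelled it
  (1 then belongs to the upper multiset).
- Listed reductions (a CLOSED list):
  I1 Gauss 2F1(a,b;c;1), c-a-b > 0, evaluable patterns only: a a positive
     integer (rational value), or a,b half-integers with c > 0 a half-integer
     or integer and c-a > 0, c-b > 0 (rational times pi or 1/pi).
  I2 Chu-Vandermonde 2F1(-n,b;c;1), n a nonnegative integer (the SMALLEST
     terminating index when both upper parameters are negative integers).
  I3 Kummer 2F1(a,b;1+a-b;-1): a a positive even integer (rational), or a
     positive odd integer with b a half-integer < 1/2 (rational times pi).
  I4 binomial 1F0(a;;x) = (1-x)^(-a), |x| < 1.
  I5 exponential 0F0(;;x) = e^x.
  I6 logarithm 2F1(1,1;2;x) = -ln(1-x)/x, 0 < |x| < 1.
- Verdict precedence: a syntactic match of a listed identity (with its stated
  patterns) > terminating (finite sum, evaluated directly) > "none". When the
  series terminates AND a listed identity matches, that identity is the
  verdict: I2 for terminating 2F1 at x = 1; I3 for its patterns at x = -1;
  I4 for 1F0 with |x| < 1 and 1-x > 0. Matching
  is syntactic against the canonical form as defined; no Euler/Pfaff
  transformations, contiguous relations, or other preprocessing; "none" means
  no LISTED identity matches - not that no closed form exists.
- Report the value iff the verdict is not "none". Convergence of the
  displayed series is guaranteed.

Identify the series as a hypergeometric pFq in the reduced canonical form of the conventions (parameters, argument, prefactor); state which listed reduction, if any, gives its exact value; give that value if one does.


x = 1 here; the reduced form reads 2F1, upper {-11, 2}, lower {3}, C = 2/3. Verdict: Chu-Vandermonde (I2) fires (terminating 2F1 at x = 1 with n = 11, b = 2, c = 3). Sum: 1/117.

Structural cue: with t_0 = 2/3, the lower running product (C = 2/3, x = 1) is a rising factorial.
Consecutive-term ratio: r(k) = 1 * (k-11) (k+2) / [(k+3) (k+1)] - rational in k, leading ratio 1; with t_0 = 2/3, classification follows.


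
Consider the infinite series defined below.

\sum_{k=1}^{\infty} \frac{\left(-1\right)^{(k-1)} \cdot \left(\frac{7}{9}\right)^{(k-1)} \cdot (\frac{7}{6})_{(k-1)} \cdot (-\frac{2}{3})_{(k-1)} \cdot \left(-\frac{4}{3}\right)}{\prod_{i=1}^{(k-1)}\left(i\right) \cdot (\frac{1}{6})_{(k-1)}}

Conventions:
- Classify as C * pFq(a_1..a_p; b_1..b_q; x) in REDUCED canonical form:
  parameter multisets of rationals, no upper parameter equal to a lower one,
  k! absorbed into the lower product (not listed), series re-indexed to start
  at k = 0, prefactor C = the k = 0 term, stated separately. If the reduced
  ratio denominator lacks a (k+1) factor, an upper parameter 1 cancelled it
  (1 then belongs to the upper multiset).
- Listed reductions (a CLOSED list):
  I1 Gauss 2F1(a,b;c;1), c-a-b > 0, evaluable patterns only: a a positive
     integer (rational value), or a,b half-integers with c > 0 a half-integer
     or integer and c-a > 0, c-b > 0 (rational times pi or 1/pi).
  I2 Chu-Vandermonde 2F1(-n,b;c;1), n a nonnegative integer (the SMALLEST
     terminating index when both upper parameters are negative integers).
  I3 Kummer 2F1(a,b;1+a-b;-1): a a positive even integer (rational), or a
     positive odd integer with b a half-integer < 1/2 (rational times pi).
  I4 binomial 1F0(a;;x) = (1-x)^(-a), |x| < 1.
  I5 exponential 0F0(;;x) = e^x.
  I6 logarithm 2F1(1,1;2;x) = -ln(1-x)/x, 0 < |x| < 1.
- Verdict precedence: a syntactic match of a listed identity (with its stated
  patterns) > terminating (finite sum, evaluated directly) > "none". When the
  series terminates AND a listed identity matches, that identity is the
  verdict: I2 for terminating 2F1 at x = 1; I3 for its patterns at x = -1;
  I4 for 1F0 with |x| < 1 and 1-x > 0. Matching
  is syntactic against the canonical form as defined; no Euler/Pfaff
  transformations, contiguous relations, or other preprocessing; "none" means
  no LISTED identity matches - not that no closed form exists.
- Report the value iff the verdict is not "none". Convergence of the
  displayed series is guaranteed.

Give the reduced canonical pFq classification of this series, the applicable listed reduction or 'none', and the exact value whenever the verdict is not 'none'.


This is -\frac{4}{3} * 2F1(-\frac{2}{3}, \frac{7}{6}; \frac{1}{6}; -\frac{7}{9}) in reduced canonical form. Verdict: none. Every listed pattern misses the 2F1 form at -\frac{7}{9}, upper {-\frac{2}{3}, \frac{7}{6}}.

Structural cue: x = -\frac{7}{9} and the product of the first k integers (C = -4/3) is k!.
Step ratio: r(k) = -\frac{7}{9} * (k-\frac{2}{3}) (k+\frac{7}{6}) / [(k+\frac{1}{6}) (k+1)] - rational in k. x = -\frac{7}{9}; t_0 = -\frac{4}{3}; negate the roots.


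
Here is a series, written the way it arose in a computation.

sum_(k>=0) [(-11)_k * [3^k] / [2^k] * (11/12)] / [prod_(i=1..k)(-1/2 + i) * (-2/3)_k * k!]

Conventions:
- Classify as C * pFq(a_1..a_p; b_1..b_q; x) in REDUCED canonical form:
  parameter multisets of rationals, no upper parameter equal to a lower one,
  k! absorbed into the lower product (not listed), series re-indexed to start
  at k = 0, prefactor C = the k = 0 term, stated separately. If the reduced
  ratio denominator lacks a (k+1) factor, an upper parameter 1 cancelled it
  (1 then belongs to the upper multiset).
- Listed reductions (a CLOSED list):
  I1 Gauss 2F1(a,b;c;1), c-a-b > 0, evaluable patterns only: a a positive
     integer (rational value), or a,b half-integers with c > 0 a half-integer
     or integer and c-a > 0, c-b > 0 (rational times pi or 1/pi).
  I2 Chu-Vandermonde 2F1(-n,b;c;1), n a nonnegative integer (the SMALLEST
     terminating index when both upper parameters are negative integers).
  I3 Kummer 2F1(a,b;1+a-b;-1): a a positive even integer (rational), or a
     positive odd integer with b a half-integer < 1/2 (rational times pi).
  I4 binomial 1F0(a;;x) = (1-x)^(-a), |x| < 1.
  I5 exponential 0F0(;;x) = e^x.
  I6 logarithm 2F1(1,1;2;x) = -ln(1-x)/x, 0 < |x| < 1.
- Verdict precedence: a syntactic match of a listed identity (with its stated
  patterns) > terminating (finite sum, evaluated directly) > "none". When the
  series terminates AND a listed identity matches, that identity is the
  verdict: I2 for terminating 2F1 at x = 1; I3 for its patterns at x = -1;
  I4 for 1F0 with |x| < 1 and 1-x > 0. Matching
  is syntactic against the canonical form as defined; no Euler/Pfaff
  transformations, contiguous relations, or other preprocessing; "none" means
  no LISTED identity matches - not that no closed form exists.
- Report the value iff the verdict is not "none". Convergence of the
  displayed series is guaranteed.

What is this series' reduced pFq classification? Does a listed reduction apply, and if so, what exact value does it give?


At argument 3/2: a 1F2 with upper {-11}, lower {-2/3, 1/2}, scaled by C = 11/12. Verdict: terminating. With -11 upstairs the series is a 12-term polynomial sum; evaluated term by term. Hence: -18203111549139712813/2103724637414400000.

First insight: t_0 being 11/12, the two geometric factors (C = 11/12) combine into one argument.
Ratio: r(k) = (3/2) * (k-11) / [(k-2/3) (k+1/2) (k+1)] - poly over poly, x = (3/2) from leading terms; C = 11/12 at k = 0.


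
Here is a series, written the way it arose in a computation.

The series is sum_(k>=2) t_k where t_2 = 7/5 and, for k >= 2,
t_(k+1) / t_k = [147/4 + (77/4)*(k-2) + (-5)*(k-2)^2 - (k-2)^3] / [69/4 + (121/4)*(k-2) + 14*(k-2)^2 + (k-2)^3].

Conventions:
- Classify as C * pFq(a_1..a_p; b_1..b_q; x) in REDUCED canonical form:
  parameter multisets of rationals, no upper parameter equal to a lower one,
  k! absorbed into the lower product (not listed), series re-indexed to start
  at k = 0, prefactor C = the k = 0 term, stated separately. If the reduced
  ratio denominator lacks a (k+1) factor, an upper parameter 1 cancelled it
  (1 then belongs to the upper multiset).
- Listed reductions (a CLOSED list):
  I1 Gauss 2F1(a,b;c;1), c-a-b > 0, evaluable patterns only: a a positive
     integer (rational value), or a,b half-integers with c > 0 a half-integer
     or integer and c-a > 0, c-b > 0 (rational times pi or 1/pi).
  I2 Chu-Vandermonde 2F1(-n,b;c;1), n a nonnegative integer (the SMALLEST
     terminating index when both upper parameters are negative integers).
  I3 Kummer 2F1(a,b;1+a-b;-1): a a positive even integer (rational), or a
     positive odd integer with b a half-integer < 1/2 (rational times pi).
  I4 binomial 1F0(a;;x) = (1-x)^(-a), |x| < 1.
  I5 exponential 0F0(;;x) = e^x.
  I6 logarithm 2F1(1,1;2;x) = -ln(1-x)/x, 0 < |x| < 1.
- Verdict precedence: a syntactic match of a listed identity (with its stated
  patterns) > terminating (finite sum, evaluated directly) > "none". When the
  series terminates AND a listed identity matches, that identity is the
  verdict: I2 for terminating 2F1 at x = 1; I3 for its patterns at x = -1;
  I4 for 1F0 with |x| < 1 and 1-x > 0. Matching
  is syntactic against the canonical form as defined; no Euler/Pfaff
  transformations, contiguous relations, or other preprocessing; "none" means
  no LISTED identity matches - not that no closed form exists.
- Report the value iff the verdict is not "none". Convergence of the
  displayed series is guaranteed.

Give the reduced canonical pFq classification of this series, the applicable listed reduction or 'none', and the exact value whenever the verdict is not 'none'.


x = -1 here; the reduced form reads 2F1, upper {-7/2, 7}, lower {23/2}, C = 7/5. Verdict at x = -1: Kummer's theorem (I3) matches (x = -1; c = 23/2 equals 1+a-b for upper {-7/2, 7}: listed pattern). Hence: (20369349/8388608) * pi.

Key observation: x = (-1) and roots of the ratio polynomials (C = 7/5, x = -1) are the negated parameters.
Ratio: r(k) = (-1) * (k-7/2) (k+7) / [(k+23/2) (k+1)] ; factor over Q: parameters, x = (-1), and C = 7/5.


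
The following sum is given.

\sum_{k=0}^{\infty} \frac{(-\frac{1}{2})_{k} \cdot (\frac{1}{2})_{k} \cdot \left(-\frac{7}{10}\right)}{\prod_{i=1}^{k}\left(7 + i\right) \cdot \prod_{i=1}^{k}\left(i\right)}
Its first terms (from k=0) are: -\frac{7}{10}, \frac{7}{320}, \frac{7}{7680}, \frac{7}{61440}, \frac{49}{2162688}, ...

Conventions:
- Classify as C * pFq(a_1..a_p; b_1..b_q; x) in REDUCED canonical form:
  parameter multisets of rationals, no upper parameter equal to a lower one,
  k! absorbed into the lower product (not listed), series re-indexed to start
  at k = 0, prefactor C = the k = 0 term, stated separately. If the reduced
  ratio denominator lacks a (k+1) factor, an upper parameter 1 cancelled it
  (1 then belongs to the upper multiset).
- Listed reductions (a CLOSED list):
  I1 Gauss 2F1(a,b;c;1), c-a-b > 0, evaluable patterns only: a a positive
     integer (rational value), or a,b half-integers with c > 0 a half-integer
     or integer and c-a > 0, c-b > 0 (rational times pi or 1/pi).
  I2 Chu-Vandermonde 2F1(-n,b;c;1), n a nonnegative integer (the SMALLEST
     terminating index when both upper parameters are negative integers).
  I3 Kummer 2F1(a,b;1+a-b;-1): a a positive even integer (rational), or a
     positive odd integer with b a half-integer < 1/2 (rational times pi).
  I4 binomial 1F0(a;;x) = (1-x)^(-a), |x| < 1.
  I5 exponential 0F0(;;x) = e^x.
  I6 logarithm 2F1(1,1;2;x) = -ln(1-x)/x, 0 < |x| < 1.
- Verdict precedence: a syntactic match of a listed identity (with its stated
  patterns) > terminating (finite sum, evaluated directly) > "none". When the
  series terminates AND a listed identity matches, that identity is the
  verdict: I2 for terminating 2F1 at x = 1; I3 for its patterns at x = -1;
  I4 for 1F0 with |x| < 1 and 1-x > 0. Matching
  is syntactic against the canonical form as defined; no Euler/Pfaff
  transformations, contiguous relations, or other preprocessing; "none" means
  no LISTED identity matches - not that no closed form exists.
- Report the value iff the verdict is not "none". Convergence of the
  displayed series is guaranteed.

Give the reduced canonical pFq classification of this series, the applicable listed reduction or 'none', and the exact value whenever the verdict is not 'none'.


The tell: t_0 = -\frac{7}{10} here, and the lower running product (C = -7/10, x = 1) is a rising factorial.
Consecutive-term ratio: r(k) = 1 * (k-\frac{1}{2}) (k+\frac{1}{2}) / [(k+8) (k+1)] - rational; roots negated = parameters, x = 1, C = -\frac{7}{10}.

This is -\frac{7}{10} * 2F1(-\frac{1}{2}, \frac{1}{2}; 8; 1) in reduced canonical form. Verdict (x = 1): Gauss's theorem I1 (half-integer case) applies (x = 1; upper {-\frac{1}{2}, \frac{1}{2}} half-integers, c = 8 in the evaluable pattern). Sum: \left(-\frac{29360128}{13803075}\right) / \pi.


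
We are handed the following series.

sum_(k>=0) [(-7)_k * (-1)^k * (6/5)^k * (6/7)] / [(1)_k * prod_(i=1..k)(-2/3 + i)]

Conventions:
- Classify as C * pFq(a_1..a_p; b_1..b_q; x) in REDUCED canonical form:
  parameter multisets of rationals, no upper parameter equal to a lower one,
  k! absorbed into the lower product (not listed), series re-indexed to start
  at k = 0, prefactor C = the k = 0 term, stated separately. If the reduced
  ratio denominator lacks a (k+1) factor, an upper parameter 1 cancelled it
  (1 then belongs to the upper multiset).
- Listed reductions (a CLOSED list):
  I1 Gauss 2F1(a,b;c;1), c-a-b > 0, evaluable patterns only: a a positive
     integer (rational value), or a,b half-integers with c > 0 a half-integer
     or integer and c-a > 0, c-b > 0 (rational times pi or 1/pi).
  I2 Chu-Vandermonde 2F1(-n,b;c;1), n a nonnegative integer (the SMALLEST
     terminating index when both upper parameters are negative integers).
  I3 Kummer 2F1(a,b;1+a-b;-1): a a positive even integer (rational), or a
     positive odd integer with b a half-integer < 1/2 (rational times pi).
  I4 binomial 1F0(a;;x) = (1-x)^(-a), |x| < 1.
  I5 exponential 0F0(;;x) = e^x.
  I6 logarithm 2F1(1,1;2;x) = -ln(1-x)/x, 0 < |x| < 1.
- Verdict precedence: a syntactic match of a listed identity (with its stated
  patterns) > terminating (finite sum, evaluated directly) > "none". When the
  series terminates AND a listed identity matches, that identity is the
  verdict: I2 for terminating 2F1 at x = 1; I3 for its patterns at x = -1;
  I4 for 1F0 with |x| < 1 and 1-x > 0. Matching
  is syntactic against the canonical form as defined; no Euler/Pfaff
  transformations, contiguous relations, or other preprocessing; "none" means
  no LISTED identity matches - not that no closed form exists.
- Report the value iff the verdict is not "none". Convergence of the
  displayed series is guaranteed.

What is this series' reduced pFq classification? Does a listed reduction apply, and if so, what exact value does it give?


Canonical form: C = 6/7 times 1F1 with upper {-7}, lower {1/3}, x = -6/5. Verdict: terminating - upper parameter -7 makes this a finite sum (last index 7), evaluated exactly. Sum: 718530583209/4727734375.

Key observation: x = (-6/5) and the (-1)^k factor (prefactor 6/7) folds into the argument's sign.
Consecutive-term ratio: r(k) = (-6/5) * (k-7) / [(k+1/3) (k+1)] ; factor over Q: parameters, x = (-6/5), and C = 6/7.


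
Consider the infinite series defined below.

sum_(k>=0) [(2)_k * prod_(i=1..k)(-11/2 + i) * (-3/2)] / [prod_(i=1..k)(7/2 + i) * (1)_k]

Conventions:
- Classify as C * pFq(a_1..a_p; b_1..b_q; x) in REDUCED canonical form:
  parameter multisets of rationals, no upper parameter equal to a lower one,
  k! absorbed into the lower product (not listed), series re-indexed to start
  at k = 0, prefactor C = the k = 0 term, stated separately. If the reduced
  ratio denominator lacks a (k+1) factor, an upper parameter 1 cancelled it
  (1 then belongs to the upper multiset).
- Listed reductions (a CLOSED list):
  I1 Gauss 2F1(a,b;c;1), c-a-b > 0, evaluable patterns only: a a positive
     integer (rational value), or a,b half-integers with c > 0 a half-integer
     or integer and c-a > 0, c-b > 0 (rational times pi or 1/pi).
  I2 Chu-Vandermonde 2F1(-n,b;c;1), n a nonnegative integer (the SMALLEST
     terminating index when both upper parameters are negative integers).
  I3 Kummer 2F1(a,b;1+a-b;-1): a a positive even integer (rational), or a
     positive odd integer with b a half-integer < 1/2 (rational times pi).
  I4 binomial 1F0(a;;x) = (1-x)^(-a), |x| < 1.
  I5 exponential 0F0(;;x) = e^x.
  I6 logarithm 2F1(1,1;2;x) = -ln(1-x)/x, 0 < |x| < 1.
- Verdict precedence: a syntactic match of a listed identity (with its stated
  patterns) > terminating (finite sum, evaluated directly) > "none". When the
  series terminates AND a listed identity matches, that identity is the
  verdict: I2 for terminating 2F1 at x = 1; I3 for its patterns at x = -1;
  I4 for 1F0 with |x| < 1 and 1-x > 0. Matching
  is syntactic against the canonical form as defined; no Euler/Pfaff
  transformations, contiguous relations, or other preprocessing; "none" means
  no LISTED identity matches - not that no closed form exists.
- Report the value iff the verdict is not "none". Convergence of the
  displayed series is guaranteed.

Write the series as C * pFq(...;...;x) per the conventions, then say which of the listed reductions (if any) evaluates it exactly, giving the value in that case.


Prefactor -3/2, argument 1: 2F1 with upper {-9/2, 2} over lower {9/2}. Verdict: the Gauss summation I1 applies (x = 1: the Gamma ratio telescopes since c-a-b = 7 > 0 and a = 2 in Z>0). Value: -15/64.

The tell: t_0 = -3/2 here, and the lower running product (C = -3/2, x = 1) is a rising factorial.
Step ratio: r(k) = 1 * (k-9/2) (k+2) / [(k+9/2) (k+1)] - rational; roots negated = parameters, x = 1, C = -3/2.


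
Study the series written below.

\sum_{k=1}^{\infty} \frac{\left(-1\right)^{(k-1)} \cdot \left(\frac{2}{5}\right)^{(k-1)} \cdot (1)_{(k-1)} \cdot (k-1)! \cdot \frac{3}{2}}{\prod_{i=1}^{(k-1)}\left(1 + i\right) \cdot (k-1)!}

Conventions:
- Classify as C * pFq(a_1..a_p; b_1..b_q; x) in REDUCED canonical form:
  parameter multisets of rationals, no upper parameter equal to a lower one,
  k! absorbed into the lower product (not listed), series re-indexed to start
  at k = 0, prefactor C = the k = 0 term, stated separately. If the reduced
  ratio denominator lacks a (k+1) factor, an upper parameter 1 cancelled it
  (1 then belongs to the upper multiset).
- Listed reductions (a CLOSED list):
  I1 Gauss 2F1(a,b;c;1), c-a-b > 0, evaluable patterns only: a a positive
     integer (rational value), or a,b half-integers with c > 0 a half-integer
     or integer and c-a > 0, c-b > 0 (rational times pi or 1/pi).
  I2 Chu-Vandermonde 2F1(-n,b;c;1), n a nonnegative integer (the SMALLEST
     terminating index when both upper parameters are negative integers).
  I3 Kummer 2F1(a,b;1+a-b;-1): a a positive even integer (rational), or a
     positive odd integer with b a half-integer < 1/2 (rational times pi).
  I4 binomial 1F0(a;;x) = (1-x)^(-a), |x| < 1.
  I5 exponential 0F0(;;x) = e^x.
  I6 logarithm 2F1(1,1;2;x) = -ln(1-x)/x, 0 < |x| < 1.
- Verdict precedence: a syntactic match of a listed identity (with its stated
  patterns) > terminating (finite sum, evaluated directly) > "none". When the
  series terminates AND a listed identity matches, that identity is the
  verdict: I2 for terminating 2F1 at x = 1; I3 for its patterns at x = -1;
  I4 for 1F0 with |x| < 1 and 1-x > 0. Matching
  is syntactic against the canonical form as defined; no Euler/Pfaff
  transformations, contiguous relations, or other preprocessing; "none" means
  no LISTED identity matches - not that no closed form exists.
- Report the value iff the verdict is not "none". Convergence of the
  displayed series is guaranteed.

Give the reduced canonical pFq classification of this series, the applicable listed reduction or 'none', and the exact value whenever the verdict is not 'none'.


This is \frac{3}{2} * 2F1(1, 1; 2; -\frac{2}{5}) in reduced canonical form. Verdict: the logarithmic series (I6) applies (the logarithm: parameters (1,1;2), x = -\frac{2}{5}). Value: \frac{15}{4} \cdot \ln\left(\frac{7}{5}\right).

Key step: from the first term \frac{3}{2}: the (-1)^k factor (C = 3/2) folds into the argument's sign.
Step ratio: r(k) = -\frac{2}{5} * (k+1) (k+1) / [(k+2) (k+1)] - rational in k. x = -\frac{2}{5}; t_0 = \frac{3}{2}; negate the roots.


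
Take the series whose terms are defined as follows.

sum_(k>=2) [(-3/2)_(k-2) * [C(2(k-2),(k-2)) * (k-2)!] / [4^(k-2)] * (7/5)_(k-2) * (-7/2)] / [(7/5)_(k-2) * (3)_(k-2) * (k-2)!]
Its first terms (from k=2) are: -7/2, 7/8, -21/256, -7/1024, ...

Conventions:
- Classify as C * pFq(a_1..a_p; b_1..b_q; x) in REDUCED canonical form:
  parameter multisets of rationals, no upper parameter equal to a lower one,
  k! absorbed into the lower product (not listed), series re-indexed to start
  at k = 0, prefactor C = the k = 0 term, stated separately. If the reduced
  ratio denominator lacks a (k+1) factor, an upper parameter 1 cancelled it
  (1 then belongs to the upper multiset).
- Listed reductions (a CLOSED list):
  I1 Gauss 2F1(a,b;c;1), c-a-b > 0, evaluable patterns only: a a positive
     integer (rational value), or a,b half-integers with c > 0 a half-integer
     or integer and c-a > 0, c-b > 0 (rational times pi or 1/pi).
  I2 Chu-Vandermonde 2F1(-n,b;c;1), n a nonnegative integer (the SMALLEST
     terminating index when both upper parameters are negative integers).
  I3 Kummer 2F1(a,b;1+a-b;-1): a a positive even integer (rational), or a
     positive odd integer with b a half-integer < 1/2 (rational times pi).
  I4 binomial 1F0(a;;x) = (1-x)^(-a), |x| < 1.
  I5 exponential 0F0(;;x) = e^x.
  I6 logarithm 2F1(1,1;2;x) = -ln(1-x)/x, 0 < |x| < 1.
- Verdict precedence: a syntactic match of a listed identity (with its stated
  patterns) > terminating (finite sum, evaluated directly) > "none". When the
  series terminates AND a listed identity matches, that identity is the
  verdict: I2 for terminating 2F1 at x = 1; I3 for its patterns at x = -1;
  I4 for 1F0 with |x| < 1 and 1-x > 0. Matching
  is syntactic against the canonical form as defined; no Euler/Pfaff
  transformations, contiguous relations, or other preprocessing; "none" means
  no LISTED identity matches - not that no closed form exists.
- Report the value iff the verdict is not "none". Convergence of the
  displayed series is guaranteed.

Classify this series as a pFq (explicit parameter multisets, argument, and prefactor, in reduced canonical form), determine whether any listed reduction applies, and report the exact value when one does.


Key step: t_0 being -7/2, the parameter 7/5 appears in both the upper and lower lists and cancels.
Consecutive-term ratio: r(k) = 1 * (k-3/2) (k+1/2) / [(k+3) (k+1)] - rational; roots negated = parameters, x = 1, C = -7/2.

Prefactor -7/2, argument 1: 2F1 with upper {-3/2, 1/2} over lower {3}. Verdict: the half-integer Gauss pattern (I1) matches (x = 1; upper {-3/2, 1/2} half-integers, c = 3 in the evaluable pattern). Hence: (-128/15) / pi.


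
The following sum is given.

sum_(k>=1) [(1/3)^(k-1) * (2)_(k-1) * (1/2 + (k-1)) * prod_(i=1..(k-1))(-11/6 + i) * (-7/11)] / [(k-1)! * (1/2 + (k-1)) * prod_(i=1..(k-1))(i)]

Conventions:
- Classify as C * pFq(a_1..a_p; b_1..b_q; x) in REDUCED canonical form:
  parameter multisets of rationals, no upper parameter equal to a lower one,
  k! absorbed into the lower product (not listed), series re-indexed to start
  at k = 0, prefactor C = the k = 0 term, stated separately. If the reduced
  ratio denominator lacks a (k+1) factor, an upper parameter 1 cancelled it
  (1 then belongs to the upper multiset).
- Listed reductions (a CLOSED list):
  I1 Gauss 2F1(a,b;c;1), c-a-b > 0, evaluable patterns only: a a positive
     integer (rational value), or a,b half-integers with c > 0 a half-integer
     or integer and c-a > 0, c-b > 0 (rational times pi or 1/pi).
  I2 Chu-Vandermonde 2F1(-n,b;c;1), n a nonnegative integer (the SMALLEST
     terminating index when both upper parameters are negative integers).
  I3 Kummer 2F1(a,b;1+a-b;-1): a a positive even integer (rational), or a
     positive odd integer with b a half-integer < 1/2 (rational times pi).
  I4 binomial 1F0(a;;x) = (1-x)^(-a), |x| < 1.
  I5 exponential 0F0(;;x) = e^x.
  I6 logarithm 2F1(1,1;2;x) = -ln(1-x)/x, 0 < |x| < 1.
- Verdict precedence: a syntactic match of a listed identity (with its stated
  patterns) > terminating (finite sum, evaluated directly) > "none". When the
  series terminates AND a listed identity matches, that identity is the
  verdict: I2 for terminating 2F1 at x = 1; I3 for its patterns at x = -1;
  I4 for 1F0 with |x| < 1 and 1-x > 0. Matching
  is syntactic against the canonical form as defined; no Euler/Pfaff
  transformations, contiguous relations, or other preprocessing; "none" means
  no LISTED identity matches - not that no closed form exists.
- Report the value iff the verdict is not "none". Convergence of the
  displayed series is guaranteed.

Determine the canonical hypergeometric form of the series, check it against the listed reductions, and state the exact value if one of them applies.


The tell: t_0 = -7/11 here, and the lower running product (C = -7/11, x = 1/3) is a rising factorial.
Term ratio: r(k) = (1/3) * (k-5/6) (k+2) / [(k+1) (k+1)] - rational in k, leading ratio (1/3); with t_0 = -7/11, classification follows.

Canonical form: C = -7/11 times 2F1 with upper {-5/6, 2}, lower {1}, x = 1/3. Verdict: none. Every listed pattern misses the 2F1 form at 1/3, upper {-5/6, 2}.


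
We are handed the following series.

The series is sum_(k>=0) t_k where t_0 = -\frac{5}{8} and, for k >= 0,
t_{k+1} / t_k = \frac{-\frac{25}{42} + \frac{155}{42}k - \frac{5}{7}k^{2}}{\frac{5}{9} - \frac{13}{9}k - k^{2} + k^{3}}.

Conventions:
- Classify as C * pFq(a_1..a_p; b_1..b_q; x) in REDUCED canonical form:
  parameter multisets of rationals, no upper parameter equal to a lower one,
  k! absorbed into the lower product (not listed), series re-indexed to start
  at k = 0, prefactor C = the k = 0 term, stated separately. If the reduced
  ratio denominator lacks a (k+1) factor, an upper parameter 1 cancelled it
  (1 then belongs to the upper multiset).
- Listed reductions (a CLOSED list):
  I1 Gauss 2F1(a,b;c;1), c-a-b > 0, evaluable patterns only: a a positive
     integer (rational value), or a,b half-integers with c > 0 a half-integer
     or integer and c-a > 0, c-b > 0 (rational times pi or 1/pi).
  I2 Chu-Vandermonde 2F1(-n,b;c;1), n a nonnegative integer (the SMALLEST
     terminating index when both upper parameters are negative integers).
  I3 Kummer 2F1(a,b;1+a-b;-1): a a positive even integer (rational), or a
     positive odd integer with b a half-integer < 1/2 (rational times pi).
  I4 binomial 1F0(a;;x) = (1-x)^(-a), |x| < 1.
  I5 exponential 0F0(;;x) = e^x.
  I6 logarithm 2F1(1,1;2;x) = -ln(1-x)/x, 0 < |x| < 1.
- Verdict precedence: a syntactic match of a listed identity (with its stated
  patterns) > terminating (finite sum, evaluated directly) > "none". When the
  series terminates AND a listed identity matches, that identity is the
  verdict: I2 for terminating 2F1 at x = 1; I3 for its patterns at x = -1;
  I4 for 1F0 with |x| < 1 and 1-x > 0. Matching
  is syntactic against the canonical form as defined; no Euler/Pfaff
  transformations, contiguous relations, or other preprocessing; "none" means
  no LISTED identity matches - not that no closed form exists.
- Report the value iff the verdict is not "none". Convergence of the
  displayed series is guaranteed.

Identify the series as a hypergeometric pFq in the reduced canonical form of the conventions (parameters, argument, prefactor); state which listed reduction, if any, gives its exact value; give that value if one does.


Structural cue: t_0 being -\frac{5}{8}, factor the ratio over Q (C = -5/8, x = -5/7): negated roots = parameters.
Consecutive-term ratio: r(k) = -\frac{5}{7} * (k-5) (k-\frac{1}{6}) / [(k-\frac{5}{3}) (k-\frac{1}{3}) (k+1)] - poly over poly, x = -\frac{5}{7} from leading terms; C = -\frac{5}{8} at k = 0.

Prefactor -\frac{5}{8}, argument -\frac{5}{7}: 2F2 with upper {-5, -\frac{1}{6}} over lower {-\frac{5}{3}, -\frac{1}{3}}. Verdict: terminating. (-5)_k vanishes past k = 5, leaving a 6-term sum, computed directly. Exact value: -\frac{27977820695}{3855122432}.


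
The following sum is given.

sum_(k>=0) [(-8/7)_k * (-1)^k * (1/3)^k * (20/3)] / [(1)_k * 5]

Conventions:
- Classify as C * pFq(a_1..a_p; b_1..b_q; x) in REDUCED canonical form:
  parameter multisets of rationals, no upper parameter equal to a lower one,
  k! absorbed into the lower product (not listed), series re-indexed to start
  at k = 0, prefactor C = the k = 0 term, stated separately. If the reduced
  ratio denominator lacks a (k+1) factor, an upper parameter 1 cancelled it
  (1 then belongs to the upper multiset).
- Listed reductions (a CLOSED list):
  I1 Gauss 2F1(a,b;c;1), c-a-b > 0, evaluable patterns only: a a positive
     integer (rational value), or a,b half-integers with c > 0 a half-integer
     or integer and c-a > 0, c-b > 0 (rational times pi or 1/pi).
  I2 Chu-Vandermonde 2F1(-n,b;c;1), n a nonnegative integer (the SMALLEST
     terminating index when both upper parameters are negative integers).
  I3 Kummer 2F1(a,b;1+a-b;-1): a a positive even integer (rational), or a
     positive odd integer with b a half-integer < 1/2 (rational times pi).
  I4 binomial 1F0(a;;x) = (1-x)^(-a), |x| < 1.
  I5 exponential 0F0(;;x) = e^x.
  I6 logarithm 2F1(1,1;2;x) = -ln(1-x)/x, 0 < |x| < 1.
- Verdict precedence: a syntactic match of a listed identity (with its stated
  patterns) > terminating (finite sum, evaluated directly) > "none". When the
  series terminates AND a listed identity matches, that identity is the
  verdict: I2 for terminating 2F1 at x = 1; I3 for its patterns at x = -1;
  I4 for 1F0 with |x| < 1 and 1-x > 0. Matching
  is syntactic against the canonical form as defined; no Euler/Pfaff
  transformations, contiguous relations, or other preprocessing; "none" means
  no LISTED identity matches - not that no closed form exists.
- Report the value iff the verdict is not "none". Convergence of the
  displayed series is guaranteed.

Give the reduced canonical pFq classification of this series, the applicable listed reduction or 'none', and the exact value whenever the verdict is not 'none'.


Classification (C = 4/3): 1F0 with upper {-8/7}, lower {-}, argument x = -1/3. Verdict at x = -1/3: binomial (I4) matches (the 1F0 binomial series: exponent 8/7, x = -1/3). Hence: (4/3) * (4/3)^(8/7).

First insight: t_0 = 4/3 here, and the (-1)^k factor (C = 4/3) folds into the argument's sign.
Consecutive-term ratio: r(k) = (-1/3) * (k-8/7) / [(k+1)] ; factor over Q: parameters, x = (-1/3), and C = 4/3.


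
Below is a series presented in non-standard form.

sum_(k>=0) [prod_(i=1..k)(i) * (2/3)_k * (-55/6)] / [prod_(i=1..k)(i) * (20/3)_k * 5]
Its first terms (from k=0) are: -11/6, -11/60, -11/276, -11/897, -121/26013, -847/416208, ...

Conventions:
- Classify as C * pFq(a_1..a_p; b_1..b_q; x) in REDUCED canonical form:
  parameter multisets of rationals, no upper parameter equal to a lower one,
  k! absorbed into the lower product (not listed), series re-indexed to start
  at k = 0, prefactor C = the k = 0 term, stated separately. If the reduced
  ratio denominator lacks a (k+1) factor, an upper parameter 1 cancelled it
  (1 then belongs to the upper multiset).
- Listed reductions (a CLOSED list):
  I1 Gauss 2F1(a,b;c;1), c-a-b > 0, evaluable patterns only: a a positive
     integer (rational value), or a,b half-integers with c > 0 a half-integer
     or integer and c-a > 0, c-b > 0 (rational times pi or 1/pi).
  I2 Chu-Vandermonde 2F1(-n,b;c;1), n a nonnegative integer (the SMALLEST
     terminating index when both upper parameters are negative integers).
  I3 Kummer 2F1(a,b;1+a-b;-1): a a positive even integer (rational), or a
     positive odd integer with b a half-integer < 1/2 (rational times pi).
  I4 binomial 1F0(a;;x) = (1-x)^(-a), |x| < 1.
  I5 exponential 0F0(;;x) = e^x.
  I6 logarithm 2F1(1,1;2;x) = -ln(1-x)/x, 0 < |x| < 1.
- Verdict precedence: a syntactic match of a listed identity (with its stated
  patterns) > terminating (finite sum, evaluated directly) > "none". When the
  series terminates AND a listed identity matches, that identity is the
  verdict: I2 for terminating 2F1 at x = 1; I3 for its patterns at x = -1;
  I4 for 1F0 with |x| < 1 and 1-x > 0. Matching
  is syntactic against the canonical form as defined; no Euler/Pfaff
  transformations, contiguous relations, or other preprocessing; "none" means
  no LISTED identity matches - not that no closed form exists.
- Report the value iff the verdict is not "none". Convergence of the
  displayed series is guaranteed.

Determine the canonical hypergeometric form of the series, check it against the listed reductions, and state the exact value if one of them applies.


This is -11/6 * 2F1(2/3, 1; 20/3; 1) in reduced canonical form. Verdict: Gauss's theorem (I1) fires (x = 1: the Gamma ratio telescopes since c-a-b = 5 > 0 and a = 1 in Z>0). Hence: -187/90.

The tell: x = 1 and the constant factors (C = -11/6) combine into one prefactor.
Adjacent-term ratio: r(k) = 1 * (k+2/3) (k+1) / [(k+20/3) (k+1)] - poly over poly, x = 1 from leading terms; C = -11/6 at k = 0.
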